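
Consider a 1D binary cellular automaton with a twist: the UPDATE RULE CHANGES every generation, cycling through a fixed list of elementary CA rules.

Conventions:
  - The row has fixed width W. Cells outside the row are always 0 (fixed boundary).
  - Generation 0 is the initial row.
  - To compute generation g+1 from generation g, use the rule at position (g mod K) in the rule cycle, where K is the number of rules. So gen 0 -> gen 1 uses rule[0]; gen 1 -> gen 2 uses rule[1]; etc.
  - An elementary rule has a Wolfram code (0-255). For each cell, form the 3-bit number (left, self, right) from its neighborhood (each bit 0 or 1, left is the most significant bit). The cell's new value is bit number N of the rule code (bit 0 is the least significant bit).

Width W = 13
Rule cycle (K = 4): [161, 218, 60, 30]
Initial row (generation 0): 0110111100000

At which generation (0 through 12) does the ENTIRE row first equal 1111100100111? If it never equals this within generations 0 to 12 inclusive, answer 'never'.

Answer: 9

Derivation:
Gen 0: 0110111100000
Gen 1 (rule 161): 0001011001111
Gen 2 (rule 218): 0010011111111
Gen 3 (rule 60): 0011010000000
Gen 4 (rule 30): 0110011000000
Gen 5 (rule 161): 0000000011111
Gen 6 (rule 218): 0000000111111
Gen 7 (rule 60): 0000000100000
Gen 8 (rule 30): 0000001110000
Gen 9 (rule 161): 1111100100111
Gen 10 (rule 218): 1111111011111
Gen 11 (rule 60): 1000000110000
Gen 12 (rule 30): 1100001101000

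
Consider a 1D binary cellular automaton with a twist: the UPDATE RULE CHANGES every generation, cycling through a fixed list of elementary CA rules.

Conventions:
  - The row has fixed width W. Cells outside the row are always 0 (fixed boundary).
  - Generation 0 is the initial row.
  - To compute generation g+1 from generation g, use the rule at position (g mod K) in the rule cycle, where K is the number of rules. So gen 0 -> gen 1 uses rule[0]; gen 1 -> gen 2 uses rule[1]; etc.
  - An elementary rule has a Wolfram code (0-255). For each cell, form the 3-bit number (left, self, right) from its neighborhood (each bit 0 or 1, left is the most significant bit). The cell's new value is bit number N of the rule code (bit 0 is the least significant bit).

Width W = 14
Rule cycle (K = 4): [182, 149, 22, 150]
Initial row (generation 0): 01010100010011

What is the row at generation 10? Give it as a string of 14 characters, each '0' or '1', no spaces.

Gen 0: 01010100010011
Gen 1 (rule 182): 11111110111100
Gen 2 (rule 149): 01111100011011
Gen 3 (rule 22): 10000010100000
Gen 4 (rule 150): 11000110110000
Gen 5 (rule 182): 00101001001000
Gen 6 (rule 149): 10101101101111
Gen 7 (rule 22): 10100000000000
Gen 8 (rule 150): 10110000000000
Gen 9 (rule 182): 11001000000000
Gen 10 (rule 149): 00101111111111

Answer: 00101111111111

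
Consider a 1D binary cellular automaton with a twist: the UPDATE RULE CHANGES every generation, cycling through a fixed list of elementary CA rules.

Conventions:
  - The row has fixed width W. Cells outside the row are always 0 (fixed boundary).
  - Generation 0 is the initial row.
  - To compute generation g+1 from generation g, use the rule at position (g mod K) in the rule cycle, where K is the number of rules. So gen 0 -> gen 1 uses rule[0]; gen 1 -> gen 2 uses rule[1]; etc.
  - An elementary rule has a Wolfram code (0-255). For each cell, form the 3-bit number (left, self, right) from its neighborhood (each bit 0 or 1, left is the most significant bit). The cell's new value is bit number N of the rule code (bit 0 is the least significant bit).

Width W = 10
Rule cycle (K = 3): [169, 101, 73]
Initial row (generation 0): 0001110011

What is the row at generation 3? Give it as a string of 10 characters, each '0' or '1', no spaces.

Answer: 0110000000

Derivation:
Gen 0: 0001110011
Gen 1 (rule 169): 1101100010
Gen 2 (rule 101): 0110101010
Gen 3 (rule 73): 0110000000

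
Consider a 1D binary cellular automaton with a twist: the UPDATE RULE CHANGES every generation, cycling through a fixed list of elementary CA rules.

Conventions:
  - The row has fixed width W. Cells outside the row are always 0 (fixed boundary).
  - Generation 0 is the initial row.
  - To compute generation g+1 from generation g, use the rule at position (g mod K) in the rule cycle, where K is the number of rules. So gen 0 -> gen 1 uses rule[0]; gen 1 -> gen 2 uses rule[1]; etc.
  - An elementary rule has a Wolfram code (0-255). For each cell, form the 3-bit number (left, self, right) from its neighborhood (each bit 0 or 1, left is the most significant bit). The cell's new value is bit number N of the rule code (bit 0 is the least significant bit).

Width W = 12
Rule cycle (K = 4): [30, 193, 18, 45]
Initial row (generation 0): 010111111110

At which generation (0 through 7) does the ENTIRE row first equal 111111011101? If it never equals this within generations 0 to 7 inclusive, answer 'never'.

Gen 0: 010111111110
Gen 1 (rule 30): 110100000001
Gen 2 (rule 193): 010001111100
Gen 3 (rule 18): 101010000010
Gen 4 (rule 45): 111110111010
Gen 5 (rule 30): 100000100011
Gen 6 (rule 193): 001110001001
Gen 7 (rule 18): 010001010110

Answer: never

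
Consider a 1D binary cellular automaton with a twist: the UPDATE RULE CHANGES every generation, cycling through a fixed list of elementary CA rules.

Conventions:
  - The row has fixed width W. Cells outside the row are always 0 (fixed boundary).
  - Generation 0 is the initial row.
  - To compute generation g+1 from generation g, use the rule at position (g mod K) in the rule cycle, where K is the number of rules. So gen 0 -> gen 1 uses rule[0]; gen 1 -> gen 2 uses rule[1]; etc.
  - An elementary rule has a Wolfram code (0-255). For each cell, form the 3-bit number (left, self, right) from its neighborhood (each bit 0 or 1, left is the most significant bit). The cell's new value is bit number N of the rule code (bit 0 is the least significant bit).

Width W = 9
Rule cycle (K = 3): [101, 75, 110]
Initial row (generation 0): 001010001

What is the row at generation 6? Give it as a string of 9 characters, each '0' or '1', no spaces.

Answer: 100101111

Derivation:
Gen 0: 001010001
Gen 1 (rule 101): 101110101
Gen 2 (rule 75): 001010000
Gen 3 (rule 110): 011110000
Gen 4 (rule 101): 000010111
Gen 5 (rule 75): 111100101
Gen 6 (rule 110): 100101111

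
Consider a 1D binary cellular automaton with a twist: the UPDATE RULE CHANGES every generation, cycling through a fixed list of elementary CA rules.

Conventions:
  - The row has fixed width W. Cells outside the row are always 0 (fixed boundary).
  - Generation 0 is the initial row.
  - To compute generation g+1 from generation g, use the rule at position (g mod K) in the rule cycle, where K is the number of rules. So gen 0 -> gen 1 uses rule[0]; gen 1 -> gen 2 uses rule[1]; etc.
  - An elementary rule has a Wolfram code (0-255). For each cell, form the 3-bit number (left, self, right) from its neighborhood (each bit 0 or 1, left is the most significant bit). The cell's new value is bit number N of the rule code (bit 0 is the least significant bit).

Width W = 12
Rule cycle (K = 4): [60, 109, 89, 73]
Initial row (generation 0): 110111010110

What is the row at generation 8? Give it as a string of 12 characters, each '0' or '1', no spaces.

Gen 0: 110111010110
Gen 1 (rule 60): 101100111101
Gen 2 (rule 109): 111100100111
Gen 3 (rule 89): 100110010101
Gen 4 (rule 73): 000110000000
Gen 5 (rule 60): 000101000000
Gen 6 (rule 109): 110111011111
Gen 7 (rule 89): 110101010001
Gen 8 (rule 73): 110000000100

Answer: 110000000100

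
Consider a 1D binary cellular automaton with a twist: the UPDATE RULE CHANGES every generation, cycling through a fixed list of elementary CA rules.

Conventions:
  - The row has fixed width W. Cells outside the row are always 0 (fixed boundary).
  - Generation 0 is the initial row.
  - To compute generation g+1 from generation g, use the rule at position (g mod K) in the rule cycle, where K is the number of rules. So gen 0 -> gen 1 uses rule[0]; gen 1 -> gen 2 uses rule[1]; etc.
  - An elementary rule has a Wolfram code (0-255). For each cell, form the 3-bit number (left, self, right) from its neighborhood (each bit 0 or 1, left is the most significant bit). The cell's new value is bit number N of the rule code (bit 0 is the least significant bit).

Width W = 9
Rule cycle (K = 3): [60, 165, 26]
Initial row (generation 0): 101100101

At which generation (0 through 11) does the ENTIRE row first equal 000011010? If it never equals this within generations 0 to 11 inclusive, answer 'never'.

Gen 0: 101100101
Gen 1 (rule 60): 111010111
Gen 2 (rule 165): 010111010
Gen 3 (rule 26): 100100001
Gen 4 (rule 60): 110110001
Gen 5 (rule 165): 001000101
Gen 6 (rule 26): 010101000
Gen 7 (rule 60): 011111100
Gen 8 (rule 165): 001111001
Gen 9 (rule 26): 011000110
Gen 10 (rule 60): 010100101
Gen 11 (rule 165): 011100111

Answer: never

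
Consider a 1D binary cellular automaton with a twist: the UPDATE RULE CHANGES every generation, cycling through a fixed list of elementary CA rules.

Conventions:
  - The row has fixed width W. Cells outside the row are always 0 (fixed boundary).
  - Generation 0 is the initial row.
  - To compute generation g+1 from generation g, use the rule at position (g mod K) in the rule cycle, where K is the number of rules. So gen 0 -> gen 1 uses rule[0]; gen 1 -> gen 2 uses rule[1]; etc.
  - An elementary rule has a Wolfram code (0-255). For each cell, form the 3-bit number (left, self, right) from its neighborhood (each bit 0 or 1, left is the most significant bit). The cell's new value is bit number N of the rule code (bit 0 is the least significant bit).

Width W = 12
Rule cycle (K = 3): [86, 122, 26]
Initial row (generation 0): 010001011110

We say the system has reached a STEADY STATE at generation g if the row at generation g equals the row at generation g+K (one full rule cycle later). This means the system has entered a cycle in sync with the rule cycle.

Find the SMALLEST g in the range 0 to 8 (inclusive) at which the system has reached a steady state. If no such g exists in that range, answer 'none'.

Answer: none

Derivation:
Gen 0: 010001011110
Gen 1 (rule 86): 111011000011
Gen 2 (rule 122): 101111100111
Gen 3 (rule 26): 001000011100
Gen 4 (rule 86): 011100100110
Gen 5 (rule 122): 110111011111
Gen 6 (rule 26): 100100010000
Gen 7 (rule 86): 111110111000
Gen 8 (rule 122): 100011101100
Gen 9 (rule 26): 010110001010
Gen 10 (rule 86): 110011011011
Gen 11 (rule 122): 111111111111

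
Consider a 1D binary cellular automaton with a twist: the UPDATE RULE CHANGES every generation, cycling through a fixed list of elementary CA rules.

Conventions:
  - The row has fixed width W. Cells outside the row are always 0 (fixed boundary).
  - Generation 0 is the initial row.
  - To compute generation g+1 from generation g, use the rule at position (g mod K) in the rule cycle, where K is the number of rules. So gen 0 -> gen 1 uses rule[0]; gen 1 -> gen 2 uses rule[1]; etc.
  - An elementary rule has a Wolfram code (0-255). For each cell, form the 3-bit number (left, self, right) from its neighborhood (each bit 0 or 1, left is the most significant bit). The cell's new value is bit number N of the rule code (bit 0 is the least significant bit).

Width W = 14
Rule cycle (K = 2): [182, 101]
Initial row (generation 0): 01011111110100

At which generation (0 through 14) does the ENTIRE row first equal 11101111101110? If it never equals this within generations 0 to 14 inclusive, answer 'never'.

Gen 0: 01011111110100
Gen 1 (rule 182): 11101111101110
Gen 2 (rule 101): 00110000110010
Gen 3 (rule 182): 01001001001111
Gen 4 (rule 101): 01001001000001
Gen 5 (rule 182): 11111111100011
Gen 6 (rule 101): 00000000101001
Gen 7 (rule 182): 00000001111111
Gen 8 (rule 101): 11111100000001
Gen 9 (rule 182): 01111010000011
Gen 10 (rule 101): 00001110111001
Gen 11 (rule 182): 00010101010111
Gen 12 (rule 101): 11011111111001
Gen 13 (rule 182): 00101111110111
Gen 14 (rule 101): 10110000011001

Answer: 1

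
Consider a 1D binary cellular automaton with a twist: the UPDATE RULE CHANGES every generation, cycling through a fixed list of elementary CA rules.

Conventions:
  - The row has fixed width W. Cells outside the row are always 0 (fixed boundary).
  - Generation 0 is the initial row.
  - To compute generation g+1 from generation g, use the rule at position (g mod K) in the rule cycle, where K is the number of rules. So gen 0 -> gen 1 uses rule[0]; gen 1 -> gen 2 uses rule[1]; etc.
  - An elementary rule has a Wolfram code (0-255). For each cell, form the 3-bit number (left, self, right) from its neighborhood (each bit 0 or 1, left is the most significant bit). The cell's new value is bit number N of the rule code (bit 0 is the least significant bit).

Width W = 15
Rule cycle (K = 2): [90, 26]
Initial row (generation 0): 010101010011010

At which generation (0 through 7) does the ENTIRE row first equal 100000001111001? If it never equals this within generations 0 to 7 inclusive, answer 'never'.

Gen 0: 010101010011010
Gen 1 (rule 90): 100000001111001
Gen 2 (rule 26): 010000011000110
Gen 3 (rule 90): 101000111101111
Gen 4 (rule 26): 000101100001000
Gen 5 (rule 90): 001001110010100
Gen 6 (rule 26): 010111001100010
Gen 7 (rule 90): 100101111110101

Answer: 1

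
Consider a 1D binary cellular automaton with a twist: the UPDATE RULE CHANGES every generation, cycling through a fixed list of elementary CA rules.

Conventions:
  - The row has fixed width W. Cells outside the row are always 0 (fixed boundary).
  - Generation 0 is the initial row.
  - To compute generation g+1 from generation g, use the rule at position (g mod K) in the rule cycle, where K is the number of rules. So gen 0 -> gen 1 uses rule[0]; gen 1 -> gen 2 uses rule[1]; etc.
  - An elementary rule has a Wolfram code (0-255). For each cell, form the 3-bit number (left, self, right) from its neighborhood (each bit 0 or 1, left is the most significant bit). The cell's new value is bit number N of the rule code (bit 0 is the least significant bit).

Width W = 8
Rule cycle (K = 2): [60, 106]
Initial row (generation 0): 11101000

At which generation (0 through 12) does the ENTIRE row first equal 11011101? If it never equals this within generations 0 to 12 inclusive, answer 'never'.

Answer: 6

Derivation:
Gen 0: 11101000
Gen 1 (rule 60): 10011100
Gen 2 (rule 106): 00110100
Gen 3 (rule 60): 00101110
Gen 4 (rule 106): 01011010
Gen 5 (rule 60): 01110111
Gen 6 (rule 106): 11011101
Gen 7 (rule 60): 10110011
Gen 8 (rule 106): 01110111
Gen 9 (rule 60): 01001100
Gen 10 (rule 106): 10011100
Gen 11 (rule 60): 11010010
Gen 12 (rule 106): 11100100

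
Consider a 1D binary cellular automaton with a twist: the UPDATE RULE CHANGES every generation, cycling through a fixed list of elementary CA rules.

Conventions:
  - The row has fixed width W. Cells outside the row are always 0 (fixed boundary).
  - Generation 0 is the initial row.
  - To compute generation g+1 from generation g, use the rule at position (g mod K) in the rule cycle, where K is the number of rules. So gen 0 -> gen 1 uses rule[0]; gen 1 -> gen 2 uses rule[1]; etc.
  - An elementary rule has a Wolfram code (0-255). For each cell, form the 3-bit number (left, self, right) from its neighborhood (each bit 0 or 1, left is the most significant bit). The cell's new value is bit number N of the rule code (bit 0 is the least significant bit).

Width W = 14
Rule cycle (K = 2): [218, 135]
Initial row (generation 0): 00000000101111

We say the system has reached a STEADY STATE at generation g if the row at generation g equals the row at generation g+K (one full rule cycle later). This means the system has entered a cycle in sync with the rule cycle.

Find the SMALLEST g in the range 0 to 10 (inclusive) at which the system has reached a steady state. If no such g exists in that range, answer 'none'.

Gen 0: 00000000101111
Gen 1 (rule 218): 00000001001111
Gen 2 (rule 135): 11111111010110
Gen 3 (rule 218): 11111111000111
Gen 4 (rule 135): 01111110011010
Gen 5 (rule 218): 11111111111001
Gen 6 (rule 135): 01111111110011
Gen 7 (rule 218): 11111111111111
Gen 8 (rule 135): 01111111111110
Gen 9 (rule 218): 11111111111111
Gen 10 (rule 135): 01111111111110
Gen 11 (rule 218): 11111111111111
Gen 12 (rule 135): 01111111111110

Answer: 7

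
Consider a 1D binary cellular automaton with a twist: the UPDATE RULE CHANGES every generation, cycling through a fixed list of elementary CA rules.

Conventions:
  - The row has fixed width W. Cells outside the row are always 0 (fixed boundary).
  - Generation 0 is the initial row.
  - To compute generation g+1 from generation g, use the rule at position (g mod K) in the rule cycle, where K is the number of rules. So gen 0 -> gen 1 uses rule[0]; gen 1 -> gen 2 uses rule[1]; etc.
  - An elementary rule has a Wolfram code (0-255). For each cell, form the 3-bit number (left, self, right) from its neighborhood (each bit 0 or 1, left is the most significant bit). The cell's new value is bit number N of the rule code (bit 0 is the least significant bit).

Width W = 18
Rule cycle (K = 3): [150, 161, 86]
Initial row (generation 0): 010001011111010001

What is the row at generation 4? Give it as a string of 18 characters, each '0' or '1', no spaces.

Answer: 000001010101010101

Derivation:
Gen 0: 010001011111010001
Gen 1 (rule 150): 111011001110011011
Gen 2 (rule 161): 010100000100000100
Gen 3 (rule 86): 110110001110001110
Gen 4 (rule 150): 000001010101010101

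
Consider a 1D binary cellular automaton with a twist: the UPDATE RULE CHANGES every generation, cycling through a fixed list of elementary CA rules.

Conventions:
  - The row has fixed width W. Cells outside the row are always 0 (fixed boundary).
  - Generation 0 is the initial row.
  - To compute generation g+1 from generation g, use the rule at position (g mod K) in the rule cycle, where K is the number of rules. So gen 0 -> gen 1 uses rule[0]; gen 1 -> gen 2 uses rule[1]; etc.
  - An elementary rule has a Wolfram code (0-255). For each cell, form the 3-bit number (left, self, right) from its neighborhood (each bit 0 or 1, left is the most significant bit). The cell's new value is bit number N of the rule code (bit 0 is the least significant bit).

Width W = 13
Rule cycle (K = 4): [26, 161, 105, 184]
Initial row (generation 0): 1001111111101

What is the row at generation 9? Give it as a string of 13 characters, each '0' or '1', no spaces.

Answer: 0010001001010

Derivation:
Gen 0: 1001111111101
Gen 1 (rule 26): 0111000000000
Gen 2 (rule 161): 0010011111111
Gen 3 (rule 105): 1000010000001
Gen 4 (rule 184): 0100001000000
Gen 5 (rule 26): 1010010100000
Gen 6 (rule 161): 0100001001111
Gen 7 (rule 105): 0001100001001
Gen 8 (rule 184): 0001010000100
Gen 9 (rule 26): 0010001001010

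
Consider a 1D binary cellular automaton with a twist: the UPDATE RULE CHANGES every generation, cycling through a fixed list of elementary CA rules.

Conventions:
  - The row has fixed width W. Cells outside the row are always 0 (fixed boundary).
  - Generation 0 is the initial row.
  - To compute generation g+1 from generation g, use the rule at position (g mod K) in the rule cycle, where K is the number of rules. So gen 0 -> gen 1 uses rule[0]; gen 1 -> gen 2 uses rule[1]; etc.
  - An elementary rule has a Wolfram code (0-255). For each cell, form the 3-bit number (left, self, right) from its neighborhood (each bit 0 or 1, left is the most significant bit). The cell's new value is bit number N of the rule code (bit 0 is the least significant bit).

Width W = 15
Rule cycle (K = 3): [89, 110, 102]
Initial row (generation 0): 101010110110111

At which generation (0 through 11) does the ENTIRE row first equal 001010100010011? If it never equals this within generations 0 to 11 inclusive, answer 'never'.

Gen 0: 101010110110111
Gen 1 (rule 89): 000000110110101
Gen 2 (rule 110): 000001111111111
Gen 3 (rule 102): 000010000000001
Gen 4 (rule 89): 111001111111100
Gen 5 (rule 110): 101011000000100
Gen 6 (rule 102): 111101000001100
Gen 7 (rule 89): 100100111101111
Gen 8 (rule 110): 101101100111001
Gen 9 (rule 102): 110110101001011
Gen 10 (rule 89): 110110000100011
Gen 11 (rule 110): 111110001100111

Answer: never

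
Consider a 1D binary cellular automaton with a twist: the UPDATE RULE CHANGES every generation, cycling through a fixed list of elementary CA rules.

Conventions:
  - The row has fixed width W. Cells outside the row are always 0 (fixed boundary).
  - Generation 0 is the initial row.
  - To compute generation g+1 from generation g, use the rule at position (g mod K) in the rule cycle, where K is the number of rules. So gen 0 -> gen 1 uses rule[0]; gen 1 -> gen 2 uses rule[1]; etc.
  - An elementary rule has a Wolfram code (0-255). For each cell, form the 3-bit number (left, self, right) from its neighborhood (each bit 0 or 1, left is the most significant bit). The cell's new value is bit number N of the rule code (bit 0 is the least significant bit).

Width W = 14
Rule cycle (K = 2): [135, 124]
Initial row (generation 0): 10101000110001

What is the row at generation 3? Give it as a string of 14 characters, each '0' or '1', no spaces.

Answer: 01111111001101

Derivation:
Gen 0: 10101000110001
Gen 1 (rule 135): 10101011000111
Gen 2 (rule 124): 11111111100101
Gen 3 (rule 135): 01111111001101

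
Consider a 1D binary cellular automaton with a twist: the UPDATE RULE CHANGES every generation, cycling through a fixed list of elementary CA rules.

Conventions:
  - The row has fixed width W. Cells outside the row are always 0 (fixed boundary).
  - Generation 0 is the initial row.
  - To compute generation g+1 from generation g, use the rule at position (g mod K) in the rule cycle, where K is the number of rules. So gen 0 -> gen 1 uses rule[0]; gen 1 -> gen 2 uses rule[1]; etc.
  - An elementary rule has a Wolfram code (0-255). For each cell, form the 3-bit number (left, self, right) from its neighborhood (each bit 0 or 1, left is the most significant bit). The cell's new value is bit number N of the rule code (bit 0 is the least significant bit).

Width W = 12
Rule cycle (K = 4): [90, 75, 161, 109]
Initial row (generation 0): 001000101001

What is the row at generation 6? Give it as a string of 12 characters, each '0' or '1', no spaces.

Gen 0: 001000101001
Gen 1 (rule 90): 010101000110
Gen 2 (rule 75): 100000011110
Gen 3 (rule 161): 001111001100
Gen 4 (rule 109): 101001001101
Gen 5 (rule 90): 000110111100
Gen 6 (rule 75): 111110100101

Answer: 111110100101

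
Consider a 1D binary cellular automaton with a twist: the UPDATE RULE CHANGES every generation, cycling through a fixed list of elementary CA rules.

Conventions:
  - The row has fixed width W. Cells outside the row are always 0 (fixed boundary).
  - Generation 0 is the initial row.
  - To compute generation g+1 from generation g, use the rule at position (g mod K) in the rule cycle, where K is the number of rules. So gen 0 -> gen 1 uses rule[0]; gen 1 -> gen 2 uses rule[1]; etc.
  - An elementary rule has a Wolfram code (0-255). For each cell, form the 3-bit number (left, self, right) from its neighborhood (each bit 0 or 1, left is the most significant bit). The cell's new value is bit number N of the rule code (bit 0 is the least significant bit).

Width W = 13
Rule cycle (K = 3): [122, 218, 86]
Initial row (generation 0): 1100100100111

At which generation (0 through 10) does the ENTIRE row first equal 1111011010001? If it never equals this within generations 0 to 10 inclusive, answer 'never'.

Gen 0: 1100100100111
Gen 1 (rule 122): 1111011011101
Gen 2 (rule 218): 1111011011100
Gen 3 (rule 86): 0001001000110
Gen 4 (rule 122): 0010110101111
Gen 5 (rule 218): 0100110001111
Gen 6 (rule 86): 1111011010001
Gen 7 (rule 122): 1001111101010
Gen 8 (rule 218): 0111111100001
Gen 9 (rule 86): 1000000110011
Gen 10 (rule 122): 0100001111111

Answer: 6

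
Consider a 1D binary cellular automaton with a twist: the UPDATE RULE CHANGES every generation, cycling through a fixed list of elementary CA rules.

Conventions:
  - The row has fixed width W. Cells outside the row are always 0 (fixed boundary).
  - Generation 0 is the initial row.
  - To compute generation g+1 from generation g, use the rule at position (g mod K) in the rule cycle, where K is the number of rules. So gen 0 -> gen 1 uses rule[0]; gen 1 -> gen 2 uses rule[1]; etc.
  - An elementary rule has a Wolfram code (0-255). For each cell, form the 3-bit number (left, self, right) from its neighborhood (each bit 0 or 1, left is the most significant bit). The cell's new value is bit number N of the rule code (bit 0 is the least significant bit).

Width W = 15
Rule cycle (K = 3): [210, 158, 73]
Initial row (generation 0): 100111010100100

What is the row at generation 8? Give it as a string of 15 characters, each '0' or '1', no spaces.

Gen 0: 100111010100100
Gen 1 (rule 210): 011011000011010
Gen 2 (rule 158): 110010100110011
Gen 3 (rule 73): 110000000110011
Gen 4 (rule 210): 011000001011101
Gen 5 (rule 158): 110100011011001
Gen 6 (rule 73): 110001011011000
Gen 7 (rule 210): 011010001001100
Gen 8 (rule 158): 110011011111010

Answer: 110011011111010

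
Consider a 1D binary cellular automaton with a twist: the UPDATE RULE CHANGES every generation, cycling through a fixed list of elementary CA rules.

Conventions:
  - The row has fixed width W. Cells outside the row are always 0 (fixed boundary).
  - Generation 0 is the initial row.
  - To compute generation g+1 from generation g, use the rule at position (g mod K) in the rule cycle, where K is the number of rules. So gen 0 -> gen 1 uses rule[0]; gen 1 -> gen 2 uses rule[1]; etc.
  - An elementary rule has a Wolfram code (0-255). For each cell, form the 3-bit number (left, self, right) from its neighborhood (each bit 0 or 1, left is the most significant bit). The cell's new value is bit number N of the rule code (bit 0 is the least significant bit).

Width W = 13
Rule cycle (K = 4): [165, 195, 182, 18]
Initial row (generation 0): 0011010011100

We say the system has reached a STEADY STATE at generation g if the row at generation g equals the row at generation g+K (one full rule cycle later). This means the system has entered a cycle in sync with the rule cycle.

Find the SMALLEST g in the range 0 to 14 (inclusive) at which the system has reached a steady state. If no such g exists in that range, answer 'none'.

Gen 0: 0011010011100
Gen 1 (rule 165): 1000110001001
Gen 2 (rule 195): 0011010110010
Gen 3 (rule 182): 0100111001111
Gen 4 (rule 18): 1011000110000
Gen 5 (rule 165): 1100010000111
Gen 6 (rule 195): 0101100111011
Gen 7 (rule 182): 1110011010100
Gen 8 (rule 18): 0001100000010
Gen 9 (rule 165): 1100001111010
Gen 10 (rule 195): 0101110111000
Gen 11 (rule 182): 1110101010100
Gen 12 (rule 18): 0000000000010
Gen 13 (rule 165): 1111111111010
Gen 14 (rule 195): 0111111111000
Gen 15 (rule 182): 1011111110100
Gen 16 (rule 18): 0000000000010
Gen 17 (rule 165): 1111111111010
Gen 18 (rule 195): 0111111111000

Answer: 12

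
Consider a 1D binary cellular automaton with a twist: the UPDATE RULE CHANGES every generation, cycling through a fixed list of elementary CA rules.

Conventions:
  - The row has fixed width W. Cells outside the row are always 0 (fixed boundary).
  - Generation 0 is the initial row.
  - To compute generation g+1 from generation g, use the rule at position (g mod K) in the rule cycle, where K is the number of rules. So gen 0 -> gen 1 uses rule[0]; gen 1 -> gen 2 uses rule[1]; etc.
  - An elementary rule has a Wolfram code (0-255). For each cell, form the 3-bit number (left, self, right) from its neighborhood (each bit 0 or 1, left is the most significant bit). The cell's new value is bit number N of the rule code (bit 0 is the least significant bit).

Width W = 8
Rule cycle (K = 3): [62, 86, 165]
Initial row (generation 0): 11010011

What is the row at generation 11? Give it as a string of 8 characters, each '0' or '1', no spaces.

Gen 0: 11010011
Gen 1 (rule 62): 10111110
Gen 2 (rule 86): 10000011
Gen 3 (rule 165): 10111000
Gen 4 (rule 62): 11100100
Gen 5 (rule 86): 00111110
Gen 6 (rule 165): 10011100
Gen 7 (rule 62): 11110010
Gen 8 (rule 86): 00011111
Gen 9 (rule 165): 11001110
Gen 10 (rule 62): 10111001
Gen 11 (rule 86): 10001111

Answer: 10001111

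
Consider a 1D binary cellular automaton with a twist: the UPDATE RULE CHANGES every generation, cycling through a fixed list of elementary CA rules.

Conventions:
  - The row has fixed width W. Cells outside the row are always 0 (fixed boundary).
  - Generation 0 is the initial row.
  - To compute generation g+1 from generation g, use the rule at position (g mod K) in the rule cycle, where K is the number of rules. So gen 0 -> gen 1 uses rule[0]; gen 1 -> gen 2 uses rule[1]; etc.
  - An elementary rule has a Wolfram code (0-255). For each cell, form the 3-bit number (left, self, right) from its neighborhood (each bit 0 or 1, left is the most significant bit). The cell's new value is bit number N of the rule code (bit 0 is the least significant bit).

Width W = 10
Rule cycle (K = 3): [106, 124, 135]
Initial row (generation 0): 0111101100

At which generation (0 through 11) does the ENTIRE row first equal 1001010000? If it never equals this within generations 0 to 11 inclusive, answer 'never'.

Answer: 4

Derivation:
Gen 0: 0111101100
Gen 1 (rule 106): 1100111100
Gen 2 (rule 124): 1110100110
Gen 3 (rule 135): 0100101000
Gen 4 (rule 106): 1001010000
Gen 5 (rule 124): 1101111000
Gen 6 (rule 135): 0000110011
Gen 7 (rule 106): 0001110111
Gen 8 (rule 124): 0001011101
Gen 9 (rule 135): 1111001001
Gen 10 (rule 106): 1001010010
Gen 11 (rule 124): 1101111011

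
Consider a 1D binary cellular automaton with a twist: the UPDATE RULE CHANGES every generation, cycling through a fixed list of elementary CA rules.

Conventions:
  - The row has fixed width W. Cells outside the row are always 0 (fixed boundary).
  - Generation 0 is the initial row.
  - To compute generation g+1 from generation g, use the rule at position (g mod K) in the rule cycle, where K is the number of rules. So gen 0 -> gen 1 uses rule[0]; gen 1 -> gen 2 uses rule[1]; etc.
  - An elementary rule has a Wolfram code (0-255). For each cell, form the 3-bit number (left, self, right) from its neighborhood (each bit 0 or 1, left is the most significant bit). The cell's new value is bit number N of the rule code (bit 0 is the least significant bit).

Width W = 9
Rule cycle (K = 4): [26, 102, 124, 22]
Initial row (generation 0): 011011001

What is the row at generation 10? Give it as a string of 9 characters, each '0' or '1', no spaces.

Gen 0: 011011001
Gen 1 (rule 26): 110010110
Gen 2 (rule 102): 010111010
Gen 3 (rule 124): 011101111
Gen 4 (rule 22): 100000000
Gen 5 (rule 26): 010000000
Gen 6 (rule 102): 110000000
Gen 7 (rule 124): 111000000
Gen 8 (rule 22): 000100000
Gen 9 (rule 26): 001010000
Gen 10 (rule 102): 011110000

Answer: 011110000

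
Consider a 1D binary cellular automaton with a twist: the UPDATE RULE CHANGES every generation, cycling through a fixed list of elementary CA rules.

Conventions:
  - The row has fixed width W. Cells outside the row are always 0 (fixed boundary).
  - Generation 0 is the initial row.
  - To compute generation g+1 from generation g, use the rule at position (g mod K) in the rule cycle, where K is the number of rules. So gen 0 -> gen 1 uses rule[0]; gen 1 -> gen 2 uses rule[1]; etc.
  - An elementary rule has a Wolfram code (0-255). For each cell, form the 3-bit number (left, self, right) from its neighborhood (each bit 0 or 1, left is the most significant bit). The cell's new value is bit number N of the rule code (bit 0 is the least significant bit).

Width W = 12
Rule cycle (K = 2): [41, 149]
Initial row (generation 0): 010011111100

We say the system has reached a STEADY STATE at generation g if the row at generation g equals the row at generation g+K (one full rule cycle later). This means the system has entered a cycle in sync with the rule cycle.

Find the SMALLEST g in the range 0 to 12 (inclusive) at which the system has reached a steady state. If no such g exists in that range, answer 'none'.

Gen 0: 010011111100
Gen 1 (rule 41): 000010000001
Gen 2 (rule 149): 111011111101
Gen 3 (rule 41): 100110000010
Gen 4 (rule 149): 110001111011
Gen 5 (rule 41): 100101000110
Gen 6 (rule 149): 110101110001
Gen 7 (rule 41): 101011000100
Gen 8 (rule 149): 101000110111
Gen 9 (rule 41): 010010101100
Gen 10 (rule 149): 011010100011
Gen 11 (rule 41): 010101001010
Gen 12 (rule 149): 010101101011
Gen 13 (rule 41): 001011010110
Gen 14 (rule 149): 101000010001

Answer: none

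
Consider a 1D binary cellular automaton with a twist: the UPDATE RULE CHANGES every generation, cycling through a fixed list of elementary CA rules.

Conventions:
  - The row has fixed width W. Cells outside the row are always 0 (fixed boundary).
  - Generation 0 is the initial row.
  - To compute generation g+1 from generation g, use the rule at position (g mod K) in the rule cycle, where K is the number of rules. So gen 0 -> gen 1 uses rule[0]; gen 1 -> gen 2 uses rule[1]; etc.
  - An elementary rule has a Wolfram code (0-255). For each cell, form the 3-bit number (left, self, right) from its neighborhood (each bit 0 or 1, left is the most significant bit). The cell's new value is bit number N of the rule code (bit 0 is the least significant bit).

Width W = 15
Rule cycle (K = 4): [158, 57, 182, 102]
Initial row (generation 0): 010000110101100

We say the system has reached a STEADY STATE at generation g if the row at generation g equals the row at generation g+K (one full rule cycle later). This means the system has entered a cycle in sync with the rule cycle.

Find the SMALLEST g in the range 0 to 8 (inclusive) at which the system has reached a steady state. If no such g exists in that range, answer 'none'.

Gen 0: 010000110101100
Gen 1 (rule 158): 111001100101010
Gen 2 (rule 57): 100101010010101
Gen 3 (rule 182): 111111111111111
Gen 4 (rule 102): 000000000000001
Gen 5 (rule 158): 000000000000011
Gen 6 (rule 57): 111111111111010
Gen 7 (rule 182): 011111111110111
Gen 8 (rule 102): 100000000011001
Gen 9 (rule 158): 110000000110111
Gen 10 (rule 57): 101111110101100
Gen 11 (rule 182): 110111101110010
Gen 12 (rule 102): 011000110010110

Answer: none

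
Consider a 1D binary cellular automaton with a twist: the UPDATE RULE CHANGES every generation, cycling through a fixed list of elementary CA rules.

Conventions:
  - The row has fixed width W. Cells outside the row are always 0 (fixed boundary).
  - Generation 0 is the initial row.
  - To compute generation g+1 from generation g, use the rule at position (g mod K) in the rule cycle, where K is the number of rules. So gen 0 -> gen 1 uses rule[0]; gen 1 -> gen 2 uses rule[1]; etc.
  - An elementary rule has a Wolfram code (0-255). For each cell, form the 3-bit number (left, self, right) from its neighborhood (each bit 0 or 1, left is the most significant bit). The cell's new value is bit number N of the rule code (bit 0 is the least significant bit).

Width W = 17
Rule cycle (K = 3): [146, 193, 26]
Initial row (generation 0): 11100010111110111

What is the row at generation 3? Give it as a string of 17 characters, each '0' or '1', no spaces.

Answer: 00000010111000100

Derivation:
Gen 0: 11100010111110111
Gen 1 (rule 146): 01010100011100010
Gen 2 (rule 193): 00000001001101000
Gen 3 (rule 26): 00000010111000100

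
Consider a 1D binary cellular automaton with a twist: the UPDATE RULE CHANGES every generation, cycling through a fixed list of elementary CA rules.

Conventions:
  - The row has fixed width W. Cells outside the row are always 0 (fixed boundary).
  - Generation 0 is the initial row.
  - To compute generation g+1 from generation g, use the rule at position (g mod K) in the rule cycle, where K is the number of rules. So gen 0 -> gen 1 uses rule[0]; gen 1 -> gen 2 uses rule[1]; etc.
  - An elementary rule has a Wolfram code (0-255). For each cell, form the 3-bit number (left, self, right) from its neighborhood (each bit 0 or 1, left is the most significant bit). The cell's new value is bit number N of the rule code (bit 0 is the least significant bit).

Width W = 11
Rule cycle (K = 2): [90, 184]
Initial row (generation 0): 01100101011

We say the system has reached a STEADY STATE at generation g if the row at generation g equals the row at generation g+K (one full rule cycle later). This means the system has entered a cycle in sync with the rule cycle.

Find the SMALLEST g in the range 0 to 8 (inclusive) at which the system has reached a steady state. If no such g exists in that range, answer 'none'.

Answer: none

Derivation:
Gen 0: 01100101011
Gen 1 (rule 90): 11111000011
Gen 2 (rule 184): 11110100010
Gen 3 (rule 90): 10010010101
Gen 4 (rule 184): 01001001010
Gen 5 (rule 90): 10110110001
Gen 6 (rule 184): 01101101000
Gen 7 (rule 90): 11101100100
Gen 8 (rule 184): 11011010010
Gen 9 (rule 90): 11011001101
Gen 10 (rule 184): 10110101010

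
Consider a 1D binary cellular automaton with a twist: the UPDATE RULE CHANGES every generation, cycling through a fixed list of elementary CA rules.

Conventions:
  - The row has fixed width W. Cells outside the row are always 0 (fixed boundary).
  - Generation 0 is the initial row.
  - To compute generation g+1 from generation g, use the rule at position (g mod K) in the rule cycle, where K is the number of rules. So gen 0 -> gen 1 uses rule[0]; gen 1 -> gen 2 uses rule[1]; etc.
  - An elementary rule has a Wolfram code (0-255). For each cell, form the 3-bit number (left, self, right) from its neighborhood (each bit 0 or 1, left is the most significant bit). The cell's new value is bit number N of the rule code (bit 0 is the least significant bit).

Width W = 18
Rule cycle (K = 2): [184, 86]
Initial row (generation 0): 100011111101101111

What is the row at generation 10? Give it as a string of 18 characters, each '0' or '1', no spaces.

Answer: 011010010111000011

Derivation:
Gen 0: 100011111101101111
Gen 1 (rule 184): 010011111011011110
Gen 2 (rule 86): 111100001001000011
Gen 3 (rule 184): 111010000100100010
Gen 4 (rule 86): 001011001111110111
Gen 5 (rule 184): 000110101111101110
Gen 6 (rule 86): 001010100000100011
Gen 7 (rule 184): 000101010000010010
Gen 8 (rule 86): 001101011000111111
Gen 9 (rule 184): 001010110100111110
Gen 10 (rule 86): 011010010111000011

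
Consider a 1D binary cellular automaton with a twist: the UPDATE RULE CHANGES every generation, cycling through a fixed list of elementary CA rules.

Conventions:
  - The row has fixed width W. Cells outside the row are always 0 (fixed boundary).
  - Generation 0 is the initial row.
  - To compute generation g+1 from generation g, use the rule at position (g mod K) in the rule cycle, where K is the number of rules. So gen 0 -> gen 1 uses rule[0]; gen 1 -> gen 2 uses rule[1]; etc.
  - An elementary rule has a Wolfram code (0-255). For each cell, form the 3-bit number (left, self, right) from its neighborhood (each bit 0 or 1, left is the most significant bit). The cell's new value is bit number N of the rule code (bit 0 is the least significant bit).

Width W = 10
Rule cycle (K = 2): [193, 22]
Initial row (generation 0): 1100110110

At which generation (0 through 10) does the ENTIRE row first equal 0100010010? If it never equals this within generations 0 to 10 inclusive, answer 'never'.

Gen 0: 1100110110
Gen 1 (rule 193): 0100010010
Gen 2 (rule 22): 1110111111
Gen 3 (rule 193): 0110011111
Gen 4 (rule 22): 1001100000
Gen 5 (rule 193): 0000101111
Gen 6 (rule 22): 0001100000
Gen 7 (rule 193): 1100101111
Gen 8 (rule 22): 0011100000
Gen 9 (rule 193): 1001101111
Gen 10 (rule 22): 1110000000

Answer: 1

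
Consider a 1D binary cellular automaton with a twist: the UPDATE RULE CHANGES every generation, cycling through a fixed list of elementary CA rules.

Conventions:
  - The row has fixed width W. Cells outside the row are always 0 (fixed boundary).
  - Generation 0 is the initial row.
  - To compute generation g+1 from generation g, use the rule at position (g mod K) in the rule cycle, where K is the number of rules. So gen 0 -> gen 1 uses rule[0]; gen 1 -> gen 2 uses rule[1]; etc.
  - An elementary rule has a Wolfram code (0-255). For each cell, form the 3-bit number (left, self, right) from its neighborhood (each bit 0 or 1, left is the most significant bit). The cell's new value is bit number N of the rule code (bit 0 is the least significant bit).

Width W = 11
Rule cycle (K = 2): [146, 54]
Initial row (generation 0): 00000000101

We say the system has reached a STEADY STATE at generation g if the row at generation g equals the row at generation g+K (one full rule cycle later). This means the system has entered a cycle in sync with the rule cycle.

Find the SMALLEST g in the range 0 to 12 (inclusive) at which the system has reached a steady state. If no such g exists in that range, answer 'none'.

Answer: 11

Derivation:
Gen 0: 00000000101
Gen 1 (rule 146): 00000001000
Gen 2 (rule 54): 00000011100
Gen 3 (rule 146): 00000101010
Gen 4 (rule 54): 00001111111
Gen 5 (rule 146): 00010111110
Gen 6 (rule 54): 00111000001
Gen 7 (rule 146): 01010100010
Gen 8 (rule 54): 11111110111
Gen 9 (rule 146): 01111100010
Gen 10 (rule 54): 10000010111
Gen 11 (rule 146): 01000100010
Gen 12 (rule 54): 11101110111
Gen 13 (rule 146): 01000100010
Gen 14 (rule 54): 11101110111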